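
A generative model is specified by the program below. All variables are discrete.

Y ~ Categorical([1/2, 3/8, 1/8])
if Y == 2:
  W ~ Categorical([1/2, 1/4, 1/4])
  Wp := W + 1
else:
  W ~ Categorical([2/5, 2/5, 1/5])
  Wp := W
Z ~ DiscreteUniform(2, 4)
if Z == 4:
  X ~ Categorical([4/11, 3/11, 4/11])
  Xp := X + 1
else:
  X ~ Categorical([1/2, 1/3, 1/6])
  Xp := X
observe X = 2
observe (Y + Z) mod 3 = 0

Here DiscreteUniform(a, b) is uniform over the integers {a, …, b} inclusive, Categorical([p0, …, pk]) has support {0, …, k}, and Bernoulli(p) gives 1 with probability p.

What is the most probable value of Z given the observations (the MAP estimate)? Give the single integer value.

Enumerate traces; 9 have nonzero weight after conditioning:
  (Y=0, W=0, Z=3, X=2) weight 1/90
  (Y=0, W=1, Z=3, X=2) weight 1/90
  (Y=0, W=2, Z=3, X=2) weight 1/180
  (Y=1, W=0, Z=2, X=2) weight 1/120
  (Y=1, W=1, Z=2, X=2) weight 1/120
  (Y=1, W=2, Z=2, X=2) weight 1/240
  (Y=2, W=0, Z=4, X=2) weight 1/132
  (Y=2, W=1, Z=4, X=2) weight 1/264
  … 1 more
Group by Z:
  weight(Z=2) = 1/48
  weight(Z=3) = 1/36
  weight(Z=4) = 1/66
Total weight = 1/48 + 1/36 + 1/66 = 101/1584
P(Z=2 | obs) = 1/48 / 101/1584 = 33/101
P(Z=3 | obs) = 1/36 / 101/1584 = 44/101
P(Z=4 | obs) = 1/66 / 101/1584 = 24/101
argmax = 3

argmax_v P(Z = v | obs) = 3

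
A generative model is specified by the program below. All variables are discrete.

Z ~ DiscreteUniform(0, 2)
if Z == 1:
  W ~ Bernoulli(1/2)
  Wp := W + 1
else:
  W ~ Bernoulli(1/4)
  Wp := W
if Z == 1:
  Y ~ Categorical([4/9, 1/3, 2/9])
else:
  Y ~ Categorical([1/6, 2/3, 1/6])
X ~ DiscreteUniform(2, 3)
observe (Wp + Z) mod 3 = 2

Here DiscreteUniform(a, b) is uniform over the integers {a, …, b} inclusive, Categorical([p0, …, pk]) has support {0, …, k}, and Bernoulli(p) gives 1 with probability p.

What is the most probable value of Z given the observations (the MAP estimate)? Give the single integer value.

argmax_v P(Z = v | obs) = 2

Enumerate traces; 12 have nonzero weight after conditioning:
  (Z=1, W=0, Y=0, X=2) weight 1/27
  (Z=1, W=0, Y=0, X=3) weight 1/27
  (Z=1, W=0, Y=1, X=2) weight 1/36
  (Z=1, W=0, Y=1, X=3) weight 1/36
  (Z=1, W=0, Y=2, X=2) weight 1/54
  (Z=1, W=0, Y=2, X=3) weight 1/54
  (Z=2, W=0, Y=0, X=2) weight 1/48
  (Z=2, W=0, Y=0, X=3) weight 1/48
  … 4 more
Group by Z:
  weight(Z=1) = 1/6
  weight(Z=2) = 1/4
Total weight = 1/6 + 1/4 = 5/12
P(Z=1 | obs) = 1/6 / 5/12 = 2/5
P(Z=2 | obs) = 1/4 / 5/12 = 3/5
argmax = 2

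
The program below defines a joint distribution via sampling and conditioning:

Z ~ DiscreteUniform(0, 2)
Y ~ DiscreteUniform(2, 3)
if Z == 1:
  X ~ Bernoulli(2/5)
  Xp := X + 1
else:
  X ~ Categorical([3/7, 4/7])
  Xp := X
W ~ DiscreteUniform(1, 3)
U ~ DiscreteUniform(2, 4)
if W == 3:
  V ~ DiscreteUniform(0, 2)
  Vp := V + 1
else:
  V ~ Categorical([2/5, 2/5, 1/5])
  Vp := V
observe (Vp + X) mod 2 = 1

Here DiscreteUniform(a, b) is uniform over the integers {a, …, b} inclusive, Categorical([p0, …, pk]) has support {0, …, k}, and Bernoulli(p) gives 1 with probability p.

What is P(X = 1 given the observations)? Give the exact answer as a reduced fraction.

Enumerate traces; 162 have nonzero weight after conditioning:
  (Z=0, Y=2, X=0, W=1, U=2, V=1) weight 1/315
  (Z=0, Y=2, X=0, W=1, U=3, V=1) weight 1/315
  (Z=0, Y=2, X=0, W=1, U=4, V=1) weight 1/315
  (Z=0, Y=2, X=0, W=2, U=2, V=1) weight 1/315
  (Z=0, Y=2, X=0, W=2, U=3, V=1) weight 1/315
  (Z=0, Y=2, X=0, W=2, U=4, V=1) weight 1/315
  (Z=0, Y=2, X=0, W=3, U=2, V=0) weight 1/378
  (Z=0, Y=2, X=0, W=3, U=2, V=2) weight 1/378
  (Z=0, Y=2, X=1, W=1, U=2, V=0) weight 4/945
  … 153 more
Group by X:
  weight(X=0) = 374/1575
  weight(X=1) = 46/175
Total weight = 374/1575 + 46/175 = 788/1575
P(X=0 | obs) = 374/1575 / 788/1575 = 187/394
P(X=1 | obs) = 46/175 / 788/1575 = 207/394

P(X = 1 | obs) = 207/394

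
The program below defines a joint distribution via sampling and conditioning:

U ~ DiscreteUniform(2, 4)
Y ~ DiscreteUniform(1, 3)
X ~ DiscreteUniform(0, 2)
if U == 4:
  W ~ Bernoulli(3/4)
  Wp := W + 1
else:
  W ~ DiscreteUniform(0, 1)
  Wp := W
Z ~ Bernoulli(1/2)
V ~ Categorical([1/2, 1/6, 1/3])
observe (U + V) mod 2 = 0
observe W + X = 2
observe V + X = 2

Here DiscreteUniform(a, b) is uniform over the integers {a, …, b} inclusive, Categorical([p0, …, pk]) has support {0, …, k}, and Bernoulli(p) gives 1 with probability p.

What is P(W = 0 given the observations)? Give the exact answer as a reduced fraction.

Enumerate traces; 18 have nonzero weight after conditioning:
  (U=2, Y=1, X=2, W=0, Z=0, V=0) weight 1/216
  (U=2, Y=1, X=2, W=0, Z=1, V=0) weight 1/216
  (U=2, Y=2, X=2, W=0, Z=0, V=0) weight 1/216
  (U=2, Y=2, X=2, W=0, Z=1, V=0) weight 1/216
  (U=2, Y=3, X=2, W=0, Z=0, V=0) weight 1/216
  (U=2, Y=3, X=2, W=0, Z=1, V=0) weight 1/216
  (U=3, Y=1, X=1, W=1, Z=0, V=1) weight 1/648
  (U=3, Y=1, X=1, W=1, Z=1, V=1) weight 1/648
  … 10 more
Group by W:
  weight(W=0) = 1/24
  weight(W=1) = 1/108
Total weight = 1/24 + 1/108 = 11/216
P(W=0 | obs) = 1/24 / 11/216 = 9/11
P(W=1 | obs) = 1/108 / 11/216 = 2/11

P(W = 0 | obs) = 9/11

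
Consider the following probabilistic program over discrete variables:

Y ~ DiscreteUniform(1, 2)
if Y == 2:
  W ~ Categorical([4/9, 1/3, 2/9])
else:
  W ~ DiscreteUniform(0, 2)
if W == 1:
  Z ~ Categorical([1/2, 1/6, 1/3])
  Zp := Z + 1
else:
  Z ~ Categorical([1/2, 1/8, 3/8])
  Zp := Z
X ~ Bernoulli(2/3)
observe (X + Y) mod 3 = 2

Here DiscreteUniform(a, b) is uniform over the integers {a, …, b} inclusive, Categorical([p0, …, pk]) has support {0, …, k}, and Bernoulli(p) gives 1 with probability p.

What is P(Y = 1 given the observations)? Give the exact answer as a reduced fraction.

Enumerate traces; 18 have nonzero weight after conditioning:
  (Y=1, W=0, Z=0, X=1) weight 1/18
  (Y=1, W=0, Z=1, X=1) weight 1/72
  (Y=1, W=0, Z=2, X=1) weight 1/24
  (Y=1, W=1, Z=0, X=1) weight 1/18
  (Y=1, W=1, Z=1, X=1) weight 1/54
  (Y=1, W=1, Z=2, X=1) weight 1/27
  (Y=1, W=2, Z=0, X=1) weight 1/18
  (Y=1, W=2, Z=1, X=1) weight 1/72
  (Y=2, W=0, Z=0, X=0) weight 1/27
  … 9 more
Group by Y:
  weight(Y=1) = 1/3
  weight(Y=2) = 1/6
Total weight = 1/3 + 1/6 = 1/2
P(Y=1 | obs) = 1/3 / 1/2 = 2/3
P(Y=2 | obs) = 1/6 / 1/2 = 1/3

P(Y = 1 | obs) = 2/3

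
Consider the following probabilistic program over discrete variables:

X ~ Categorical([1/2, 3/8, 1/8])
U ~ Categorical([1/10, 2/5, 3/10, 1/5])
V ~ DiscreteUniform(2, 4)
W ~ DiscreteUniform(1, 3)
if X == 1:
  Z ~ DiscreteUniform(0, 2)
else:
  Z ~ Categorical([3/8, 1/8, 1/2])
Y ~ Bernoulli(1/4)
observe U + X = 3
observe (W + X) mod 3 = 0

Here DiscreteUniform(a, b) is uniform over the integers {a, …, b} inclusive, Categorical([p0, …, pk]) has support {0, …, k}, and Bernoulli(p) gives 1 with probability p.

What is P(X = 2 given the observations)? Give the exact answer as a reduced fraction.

P(X = 2 | obs) = 4/21

Enumerate traces; 54 have nonzero weight after conditioning:
  (X=0, U=3, V=2, W=3, Z=0, Y=0) weight 1/320
  (X=0, U=3, V=2, W=3, Z=0, Y=1) weight 1/960
  (X=0, U=3, V=2, W=3, Z=1, Y=0) weight 1/960
  (X=0, U=3, V=2, W=3, Z=1, Y=1) weight 1/2880
  (X=0, U=3, V=2, W=3, Z=2, Y=0) weight 1/240
  (X=0, U=3, V=2, W=3, Z=2, Y=1) weight 1/720
  (X=0, U=3, V=3, W=3, Z=0, Y=0) weight 1/320
  (X=0, U=3, V=3, W=3, Z=0, Y=1) weight 1/960
  (X=1, U=2, V=2, W=2, Z=0, Y=0) weight 1/320
  (X=2, U=1, V=2, W=1, Z=0, Y=0) weight 1/640
  … 44 more
Group by X:
  weight(X=0) = 1/30
  weight(X=1) = 3/80
  weight(X=2) = 1/60
Total weight = 1/30 + 3/80 + 1/60 = 7/80
P(X=0 | obs) = 1/30 / 7/80 = 8/21
P(X=1 | obs) = 3/80 / 7/80 = 3/7
P(X=2 | obs) = 1/60 / 7/80 = 4/21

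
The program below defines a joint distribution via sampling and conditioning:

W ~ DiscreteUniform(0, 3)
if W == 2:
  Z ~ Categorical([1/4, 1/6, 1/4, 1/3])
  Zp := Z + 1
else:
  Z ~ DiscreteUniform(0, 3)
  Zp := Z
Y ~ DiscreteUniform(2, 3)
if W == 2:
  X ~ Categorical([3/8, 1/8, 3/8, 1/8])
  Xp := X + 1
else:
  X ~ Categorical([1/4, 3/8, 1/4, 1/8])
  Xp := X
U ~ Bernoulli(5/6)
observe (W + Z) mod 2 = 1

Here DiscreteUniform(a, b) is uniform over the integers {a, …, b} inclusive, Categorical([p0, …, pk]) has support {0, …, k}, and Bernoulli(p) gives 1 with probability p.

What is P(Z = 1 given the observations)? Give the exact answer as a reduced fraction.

P(Z = 1 | obs) = 5/24

Enumerate traces; 128 have nonzero weight after conditioning:
  (W=0, Z=1, Y=2, X=0, U=0) weight 1/768
  (W=0, Z=1, Y=2, X=0, U=1) weight 5/768
  (W=0, Z=1, Y=2, X=1, U=0) weight 1/512
  (W=0, Z=1, Y=2, X=1, U=1) weight 5/512
  (W=0, Z=1, Y=2, X=2, U=0) weight 1/768
  (W=0, Z=1, Y=2, X=2, U=1) weight 5/768
  (W=0, Z=1, Y=2, X=3, U=0) weight 1/1536
  (W=0, Z=1, Y=2, X=3, U=1) weight 5/1536
  (W=0, Z=3, Y=2, X=0, U=0) weight 1/768
  (W=1, Z=0, Y=2, X=0, U=0) weight 1/768
  … 118 more
Group by Z:
  weight(Z=0) = 1/8
  weight(Z=1) = 5/48
  weight(Z=2) = 1/8
  weight(Z=3) = 7/48
Total weight = 1/8 + 5/48 + 1/8 + 7/48 = 1/2
P(Z=0 | obs) = 1/8 / 1/2 = 1/4
P(Z=1 | obs) = 5/48 / 1/2 = 5/24
P(Z=2 | obs) = 1/8 / 1/2 = 1/4
P(Z=3 | obs) = 7/48 / 1/2 = 7/24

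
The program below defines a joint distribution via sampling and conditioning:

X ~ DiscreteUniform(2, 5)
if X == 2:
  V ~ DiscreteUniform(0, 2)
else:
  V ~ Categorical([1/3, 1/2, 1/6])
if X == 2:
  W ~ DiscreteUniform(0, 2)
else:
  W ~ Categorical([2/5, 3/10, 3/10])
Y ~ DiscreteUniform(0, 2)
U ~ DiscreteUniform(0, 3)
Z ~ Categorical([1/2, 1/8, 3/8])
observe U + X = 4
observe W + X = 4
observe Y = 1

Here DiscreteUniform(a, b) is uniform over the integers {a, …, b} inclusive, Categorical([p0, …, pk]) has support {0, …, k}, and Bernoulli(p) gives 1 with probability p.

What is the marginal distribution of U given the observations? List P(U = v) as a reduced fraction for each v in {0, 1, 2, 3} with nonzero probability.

Enumerate traces; 27 have nonzero weight after conditioning:
  (X=2, V=0, W=2, Y=1, U=2, Z=0) weight 1/864
  (X=2, V=0, W=2, Y=1, U=2, Z=1) weight 1/3456
  (X=2, V=0, W=2, Y=1, U=2, Z=2) weight 1/1152
  (X=2, V=1, W=2, Y=1, U=2, Z=0) weight 1/864
  (X=2, V=1, W=2, Y=1, U=2, Z=1) weight 1/3456
  (X=2, V=1, W=2, Y=1, U=2, Z=2) weight 1/1152
  (X=2, V=2, W=2, Y=1, U=2, Z=0) weight 1/864
  (X=2, V=2, W=2, Y=1, U=2, Z=1) weight 1/3456
  (X=3, V=0, W=1, Y=1, U=1, Z=0) weight 1/960
  (X=4, V=0, W=0, Y=1, U=0, Z=0) weight 1/720
  … 17 more
Group by U:
  weight(U=0) = 1/120
  weight(U=1) = 1/160
  weight(U=2) = 1/144
Total weight = 1/120 + 1/160 + 1/144 = 31/1440
P(U=0 | obs) = 1/120 / 31/1440 = 12/31
P(U=1 | obs) = 1/160 / 31/1440 = 9/31
P(U=2 | obs) = 1/144 / 31/1440 = 10/31

P(U=0) = 12/31, P(U=1) = 9/31, P(U=2) = 10/31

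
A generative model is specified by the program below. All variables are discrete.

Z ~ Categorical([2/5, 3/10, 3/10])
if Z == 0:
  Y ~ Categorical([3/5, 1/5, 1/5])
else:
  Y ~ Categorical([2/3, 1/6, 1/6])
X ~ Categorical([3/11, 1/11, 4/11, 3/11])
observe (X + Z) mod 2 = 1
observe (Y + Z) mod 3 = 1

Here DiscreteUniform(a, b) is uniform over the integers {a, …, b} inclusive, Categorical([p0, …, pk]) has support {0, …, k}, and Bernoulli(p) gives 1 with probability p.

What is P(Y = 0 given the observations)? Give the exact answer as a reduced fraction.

P(Y = 0 | obs) = 35/48

Enumerate traces; 6 have nonzero weight after conditioning:
  (Z=0, Y=1, X=1) weight 2/275
  (Z=0, Y=1, X=3) weight 6/275
  (Z=1, Y=0, X=0) weight 3/55
  (Z=1, Y=0, X=2) weight 4/55
  (Z=2, Y=2, X=1) weight 1/220
  (Z=2, Y=2, X=3) weight 3/220
Group by Y:
  weight(Y=0) = 7/55
  weight(Y=1) = 8/275
  weight(Y=2) = 1/55
Total weight = 7/55 + 8/275 + 1/55 = 48/275
P(Y=0 | obs) = 7/55 / 48/275 = 35/48
P(Y=1 | obs) = 8/275 / 48/275 = 1/6
P(Y=2 | obs) = 1/55 / 48/275 = 5/48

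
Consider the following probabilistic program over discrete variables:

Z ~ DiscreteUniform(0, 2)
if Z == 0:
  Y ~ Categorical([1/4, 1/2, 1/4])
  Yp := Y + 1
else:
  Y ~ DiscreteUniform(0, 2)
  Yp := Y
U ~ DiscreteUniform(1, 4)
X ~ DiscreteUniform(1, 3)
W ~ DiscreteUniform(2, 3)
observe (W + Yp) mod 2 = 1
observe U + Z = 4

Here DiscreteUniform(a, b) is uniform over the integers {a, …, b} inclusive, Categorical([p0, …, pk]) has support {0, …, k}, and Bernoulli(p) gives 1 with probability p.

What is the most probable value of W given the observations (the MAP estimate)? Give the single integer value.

argmax_v P(W = v | obs) = 3

Enumerate traces; 27 have nonzero weight after conditioning:
  (Z=0, Y=0, U=4, X=1, W=2) weight 1/288
  (Z=0, Y=0, U=4, X=2, W=2) weight 1/288
  (Z=0, Y=0, U=4, X=3, W=2) weight 1/288
  (Z=0, Y=1, U=4, X=1, W=3) weight 1/144
  (Z=0, Y=1, U=4, X=2, W=3) weight 1/144
  (Z=0, Y=1, U=4, X=3, W=3) weight 1/144
  (Z=0, Y=2, U=4, X=1, W=2) weight 1/288
  (Z=0, Y=2, U=4, X=2, W=2) weight 1/288
  … 19 more
Group by W:
  weight(W=2) = 7/144
  weight(W=3) = 11/144
Total weight = 7/144 + 11/144 = 1/8
P(W=2 | obs) = 7/144 / 1/8 = 7/18
P(W=3 | obs) = 11/144 / 1/8 = 11/18
argmax = 3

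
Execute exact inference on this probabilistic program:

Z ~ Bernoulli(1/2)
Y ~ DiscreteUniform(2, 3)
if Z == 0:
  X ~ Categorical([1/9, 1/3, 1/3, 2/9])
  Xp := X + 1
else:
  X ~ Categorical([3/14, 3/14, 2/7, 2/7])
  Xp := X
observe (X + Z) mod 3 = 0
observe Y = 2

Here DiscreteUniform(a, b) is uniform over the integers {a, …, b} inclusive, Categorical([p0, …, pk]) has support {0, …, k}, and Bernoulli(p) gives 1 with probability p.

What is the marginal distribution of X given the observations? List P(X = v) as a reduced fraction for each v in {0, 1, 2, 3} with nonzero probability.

Enumerate traces; 3 have nonzero weight after conditioning:
  (Z=0, Y=2, X=0) weight 1/36
  (Z=0, Y=2, X=3) weight 1/18
  (Z=1, Y=2, X=2) weight 1/14
Group by X:
  weight(X=0) = 1/36
  weight(X=2) = 1/14
  weight(X=3) = 1/18
Total weight = 1/36 + 1/14 + 1/18 = 13/84
P(X=0 | obs) = 1/36 / 13/84 = 7/39
P(X=2 | obs) = 1/14 / 13/84 = 6/13
P(X=3 | obs) = 1/18 / 13/84 = 14/39

P(X=0) = 7/39, P(X=2) = 6/13, P(X=3) = 14/39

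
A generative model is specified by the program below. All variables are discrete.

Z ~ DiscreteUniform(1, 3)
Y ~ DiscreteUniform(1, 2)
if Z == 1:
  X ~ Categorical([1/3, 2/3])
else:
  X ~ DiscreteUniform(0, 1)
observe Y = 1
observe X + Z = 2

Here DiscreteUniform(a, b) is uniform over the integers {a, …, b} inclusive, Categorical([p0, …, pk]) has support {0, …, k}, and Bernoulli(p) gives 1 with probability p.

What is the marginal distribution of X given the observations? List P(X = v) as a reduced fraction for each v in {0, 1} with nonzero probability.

P(X=0) = 3/7, P(X=1) = 4/7

Enumerate traces; 2 have nonzero weight after conditioning:
  (Z=1, Y=1, X=1) weight 1/9
  (Z=2, Y=1, X=0) weight 1/12
Group by X:
  weight(X=0) = 1/12
  weight(X=1) = 1/9
Total weight = 1/12 + 1/9 = 7/36
P(X=0 | obs) = 1/12 / 7/36 = 3/7
P(X=1 | obs) = 1/9 / 7/36 = 4/7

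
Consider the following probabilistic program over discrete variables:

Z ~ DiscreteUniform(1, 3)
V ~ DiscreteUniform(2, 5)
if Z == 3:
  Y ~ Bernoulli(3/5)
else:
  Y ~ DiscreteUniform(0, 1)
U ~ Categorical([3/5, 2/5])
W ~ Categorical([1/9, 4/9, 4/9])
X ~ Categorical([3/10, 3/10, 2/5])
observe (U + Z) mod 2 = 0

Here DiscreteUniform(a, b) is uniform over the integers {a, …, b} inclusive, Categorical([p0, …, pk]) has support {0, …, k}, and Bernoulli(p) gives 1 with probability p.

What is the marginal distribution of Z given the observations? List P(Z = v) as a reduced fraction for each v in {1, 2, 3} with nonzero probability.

Enumerate traces; 216 have nonzero weight after conditioning:
  (Z=1, V=2, Y=0, U=1, W=0, X=0) weight 1/1800
  (Z=1, V=2, Y=0, U=1, W=0, X=1) weight 1/1800
  (Z=1, V=2, Y=0, U=1, W=0, X=2) weight 1/1350
  (Z=1, V=2, Y=0, U=1, W=1, X=0) weight 1/450
  (Z=1, V=2, Y=0, U=1, W=1, X=1) weight 1/450
  (Z=1, V=2, Y=0, U=1, W=1, X=2) weight 2/675
  (Z=1, V=2, Y=0, U=1, W=2, X=0) weight 1/450
  (Z=1, V=2, Y=0, U=1, W=2, X=1) weight 1/450
  (Z=2, V=2, Y=0, U=0, W=0, X=0) weight 1/1200
  (Z=3, V=2, Y=0, U=1, W=0, X=0) weight 1/2250
  … 206 more
Group by Z:
  weight(Z=1) = 2/15
  weight(Z=2) = 1/5
  weight(Z=3) = 2/15
Total weight = 2/15 + 1/5 + 2/15 = 7/15
P(Z=1 | obs) = 2/15 / 7/15 = 2/7
P(Z=2 | obs) = 1/5 / 7/15 = 3/7
P(Z=3 | obs) = 2/15 / 7/15 = 2/7

P(Z=1) = 2/7, P(Z=2) = 3/7, P(Z=3) = 2/7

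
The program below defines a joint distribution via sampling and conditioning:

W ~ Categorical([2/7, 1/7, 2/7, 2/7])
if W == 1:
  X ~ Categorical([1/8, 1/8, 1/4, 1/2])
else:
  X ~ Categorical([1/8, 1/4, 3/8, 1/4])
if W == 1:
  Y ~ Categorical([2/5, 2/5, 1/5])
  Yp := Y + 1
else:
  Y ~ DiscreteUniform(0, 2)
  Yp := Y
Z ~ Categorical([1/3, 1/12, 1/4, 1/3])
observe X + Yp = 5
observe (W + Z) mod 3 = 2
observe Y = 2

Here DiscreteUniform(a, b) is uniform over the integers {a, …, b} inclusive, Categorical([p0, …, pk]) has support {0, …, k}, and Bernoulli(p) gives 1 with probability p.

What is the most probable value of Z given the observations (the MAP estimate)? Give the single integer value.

Enumerate traces; 5 have nonzero weight after conditioning:
  (W=0, X=3, Y=2, Z=2) weight 1/168
  (W=1, X=2, Y=2, Z=1) weight 1/1680
  (W=2, X=3, Y=2, Z=0) weight 1/126
  (W=2, X=3, Y=2, Z=3) weight 1/126
  (W=3, X=3, Y=2, Z=2) weight 1/168
Group by Z:
  weight(Z=0) = 1/126
  weight(Z=1) = 1/1680
  weight(Z=2) = 1/84
  weight(Z=3) = 1/126
Total weight = 1/126 + 1/1680 + 1/84 + 1/126 = 143/5040
P(Z=0 | obs) = 1/126 / 143/5040 = 40/143
P(Z=1 | obs) = 1/1680 / 143/5040 = 3/143
P(Z=2 | obs) = 1/84 / 143/5040 = 60/143
P(Z=3 | obs) = 1/126 / 143/5040 = 40/143
argmax = 2

argmax_v P(Z = v | obs) = 2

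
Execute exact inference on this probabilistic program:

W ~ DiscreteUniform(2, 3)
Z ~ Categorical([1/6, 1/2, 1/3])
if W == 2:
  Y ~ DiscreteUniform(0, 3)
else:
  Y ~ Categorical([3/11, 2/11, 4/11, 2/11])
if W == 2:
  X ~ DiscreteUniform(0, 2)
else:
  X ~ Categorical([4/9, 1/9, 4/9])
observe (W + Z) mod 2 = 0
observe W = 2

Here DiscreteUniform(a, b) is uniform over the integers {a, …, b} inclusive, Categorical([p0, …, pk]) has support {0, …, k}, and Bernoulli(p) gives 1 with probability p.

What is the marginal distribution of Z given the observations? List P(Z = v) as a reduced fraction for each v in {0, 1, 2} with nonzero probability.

Enumerate traces; 24 have nonzero weight after conditioning:
  (W=2, Z=0, Y=0, X=0) weight 1/144
  (W=2, Z=0, Y=0, X=1) weight 1/144
  (W=2, Z=0, Y=0, X=2) weight 1/144
  (W=2, Z=0, Y=1, X=0) weight 1/144
  (W=2, Z=0, Y=1, X=1) weight 1/144
  (W=2, Z=0, Y=1, X=2) weight 1/144
  (W=2, Z=0, Y=2, X=0) weight 1/144
  (W=2, Z=0, Y=2, X=1) weight 1/144
  (W=2, Z=2, Y=0, X=0) weight 1/72
  … 15 more
Group by Z:
  weight(Z=0) = 1/12
  weight(Z=2) = 1/6
Total weight = 1/12 + 1/6 = 1/4
P(Z=0 | obs) = 1/12 / 1/4 = 1/3
P(Z=2 | obs) = 1/6 / 1/4 = 2/3

P(Z=0) = 1/3, P(Z=2) = 2/3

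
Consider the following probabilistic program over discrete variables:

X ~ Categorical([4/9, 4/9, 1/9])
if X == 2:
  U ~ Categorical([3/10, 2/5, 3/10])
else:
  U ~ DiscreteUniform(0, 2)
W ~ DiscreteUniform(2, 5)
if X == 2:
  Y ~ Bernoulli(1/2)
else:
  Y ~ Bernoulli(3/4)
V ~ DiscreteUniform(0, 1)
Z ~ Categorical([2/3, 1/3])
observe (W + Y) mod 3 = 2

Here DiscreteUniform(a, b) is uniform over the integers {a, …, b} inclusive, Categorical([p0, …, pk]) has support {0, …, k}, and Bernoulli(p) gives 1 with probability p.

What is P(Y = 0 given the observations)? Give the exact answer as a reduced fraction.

P(Y = 0 | obs) = 10/23

Enumerate traces; 108 have nonzero weight after conditioning:
  (X=0, U=0, W=2, Y=0, V=0, Z=0) weight 1/324
  (X=0, U=0, W=2, Y=0, V=0, Z=1) weight 1/648
  (X=0, U=0, W=2, Y=0, V=1, Z=0) weight 1/324
  (X=0, U=0, W=2, Y=0, V=1, Z=1) weight 1/648
  (X=0, U=0, W=4, Y=1, V=0, Z=0) weight 1/108
  (X=0, U=0, W=4, Y=1, V=0, Z=1) weight 1/216
  (X=0, U=0, W=4, Y=1, V=1, Z=0) weight 1/108
  (X=0, U=0, W=4, Y=1, V=1, Z=1) weight 1/216
  … 100 more
Group by Y:
  weight(Y=0) = 5/36
  weight(Y=1) = 13/72
Total weight = 5/36 + 13/72 = 23/72
P(Y=0 | obs) = 5/36 / 23/72 = 10/23
P(Y=1 | obs) = 13/72 / 23/72 = 13/23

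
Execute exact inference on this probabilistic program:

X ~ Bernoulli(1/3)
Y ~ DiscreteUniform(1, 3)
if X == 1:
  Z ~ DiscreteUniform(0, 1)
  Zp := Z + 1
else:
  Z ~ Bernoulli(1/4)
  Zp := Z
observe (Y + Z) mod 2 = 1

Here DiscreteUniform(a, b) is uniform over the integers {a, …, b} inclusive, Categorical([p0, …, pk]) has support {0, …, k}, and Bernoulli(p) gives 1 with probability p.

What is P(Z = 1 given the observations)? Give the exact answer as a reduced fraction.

Enumerate traces; 6 have nonzero weight after conditioning:
  (X=0, Y=1, Z=0) weight 1/6
  (X=0, Y=2, Z=1) weight 1/18
  (X=0, Y=3, Z=0) weight 1/6
  (X=1, Y=1, Z=0) weight 1/18
  (X=1, Y=2, Z=1) weight 1/18
  (X=1, Y=3, Z=0) weight 1/18
Group by Z:
  weight(Z=0) = 4/9
  weight(Z=1) = 1/9
Total weight = 4/9 + 1/9 = 5/9
P(Z=0 | obs) = 4/9 / 5/9 = 4/5
P(Z=1 | obs) = 1/9 / 5/9 = 1/5

P(Z = 1 | obs) = 1/5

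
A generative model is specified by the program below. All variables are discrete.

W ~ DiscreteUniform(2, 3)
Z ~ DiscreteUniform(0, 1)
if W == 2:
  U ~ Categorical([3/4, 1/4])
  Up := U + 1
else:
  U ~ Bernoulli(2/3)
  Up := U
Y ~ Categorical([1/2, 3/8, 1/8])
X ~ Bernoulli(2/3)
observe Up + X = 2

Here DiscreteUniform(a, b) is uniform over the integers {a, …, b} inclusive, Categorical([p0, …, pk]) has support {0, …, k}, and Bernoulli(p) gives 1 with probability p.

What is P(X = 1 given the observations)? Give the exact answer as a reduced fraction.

P(X = 1 | obs) = 34/37

Enumerate traces; 18 have nonzero weight after conditioning:
  (W=2, Z=0, U=0, Y=0, X=1) weight 1/16
  (W=2, Z=0, U=0, Y=1, X=1) weight 3/64
  (W=2, Z=0, U=0, Y=2, X=1) weight 1/64
  (W=2, Z=0, U=1, Y=0, X=0) weight 1/96
  (W=2, Z=0, U=1, Y=1, X=0) weight 1/128
  (W=2, Z=0, U=1, Y=2, X=0) weight 1/384
  (W=2, Z=1, U=0, Y=0, X=1) weight 1/16
  (W=2, Z=1, U=0, Y=1, X=1) weight 3/64
  … 10 more
Group by X:
  weight(X=0) = 1/24
  weight(X=1) = 17/36
Total weight = 1/24 + 17/36 = 37/72
P(X=0 | obs) = 1/24 / 37/72 = 3/37
P(X=1 | obs) = 17/36 / 37/72 = 34/37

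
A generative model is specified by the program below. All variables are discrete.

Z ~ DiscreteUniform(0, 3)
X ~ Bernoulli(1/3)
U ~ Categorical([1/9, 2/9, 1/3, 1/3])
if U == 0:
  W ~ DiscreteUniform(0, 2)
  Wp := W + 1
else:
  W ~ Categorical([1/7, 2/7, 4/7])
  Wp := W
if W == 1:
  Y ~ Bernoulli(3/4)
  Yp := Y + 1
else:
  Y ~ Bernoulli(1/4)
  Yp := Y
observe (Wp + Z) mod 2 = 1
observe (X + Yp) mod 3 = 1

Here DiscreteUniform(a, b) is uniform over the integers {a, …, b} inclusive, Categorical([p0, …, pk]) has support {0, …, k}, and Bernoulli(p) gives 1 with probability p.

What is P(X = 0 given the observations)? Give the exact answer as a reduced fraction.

Enumerate traces; 40 have nonzero weight after conditioning:
  (Z=0, X=0, U=0, W=0, Y=1) weight 1/648
  (Z=0, X=0, U=0, W=2, Y=1) weight 1/648
  (Z=0, X=0, U=1, W=1, Y=0) weight 1/378
  (Z=0, X=0, U=2, W=1, Y=0) weight 1/252
  (Z=0, X=0, U=3, W=1, Y=0) weight 1/252
  (Z=0, X=1, U=0, W=0, Y=0) weight 1/432
  (Z=0, X=1, U=0, W=2, Y=0) weight 1/432
  (Z=1, X=0, U=0, W=1, Y=0) weight 1/648
  … 32 more
Group by X:
  weight(X=0) = 1/12
  weight(X=1) = 67/756
Total weight = 1/12 + 67/756 = 65/378
P(X=0 | obs) = 1/12 / 65/378 = 63/130
P(X=1 | obs) = 67/756 / 65/378 = 67/130

P(X = 0 | obs) = 63/130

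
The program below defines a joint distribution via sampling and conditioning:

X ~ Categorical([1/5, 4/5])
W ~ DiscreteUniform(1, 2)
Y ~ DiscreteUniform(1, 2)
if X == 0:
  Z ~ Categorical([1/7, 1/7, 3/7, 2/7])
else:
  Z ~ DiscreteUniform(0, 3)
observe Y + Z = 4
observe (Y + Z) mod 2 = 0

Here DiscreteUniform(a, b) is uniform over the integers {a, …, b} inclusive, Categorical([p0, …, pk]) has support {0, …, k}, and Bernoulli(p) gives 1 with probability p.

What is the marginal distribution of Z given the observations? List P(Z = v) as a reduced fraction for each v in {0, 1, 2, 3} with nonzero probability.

P(Z=2) = 10/19, P(Z=3) = 9/19

Enumerate traces; 8 have nonzero weight after conditioning:
  (X=0, W=1, Y=1, Z=3) weight 1/70
  (X=0, W=1, Y=2, Z=2) weight 3/140
  (X=0, W=2, Y=1, Z=3) weight 1/70
  (X=0, W=2, Y=2, Z=2) weight 3/140
  (X=1, W=1, Y=1, Z=3) weight 1/20
  (X=1, W=1, Y=2, Z=2) weight 1/20
  (X=1, W=2, Y=1, Z=3) weight 1/20
  (X=1, W=2, Y=2, Z=2) weight 1/20
Group by Z:
  weight(Z=2) = 1/7
  weight(Z=3) = 9/70
Total weight = 1/7 + 9/70 = 19/70
P(Z=2 | obs) = 1/7 / 19/70 = 10/19
P(Z=3 | obs) = 9/70 / 19/70 = 9/19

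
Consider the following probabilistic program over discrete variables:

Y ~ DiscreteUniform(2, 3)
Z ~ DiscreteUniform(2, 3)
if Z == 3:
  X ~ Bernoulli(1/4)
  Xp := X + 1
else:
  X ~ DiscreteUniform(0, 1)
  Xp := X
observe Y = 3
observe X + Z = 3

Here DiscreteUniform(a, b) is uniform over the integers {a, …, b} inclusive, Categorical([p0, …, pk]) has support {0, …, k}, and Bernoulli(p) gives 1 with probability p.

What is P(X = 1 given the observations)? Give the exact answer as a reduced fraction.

P(X = 1 | obs) = 2/5

Enumerate traces; 2 have nonzero weight after conditioning:
  (Y=3, Z=2, X=1) weight 1/8
  (Y=3, Z=3, X=0) weight 3/16
Group by X:
  weight(X=0) = 3/16
  weight(X=1) = 1/8
Total weight = 3/16 + 1/8 = 5/16
P(X=0 | obs) = 3/16 / 5/16 = 3/5
P(X=1 | obs) = 1/8 / 5/16 = 2/5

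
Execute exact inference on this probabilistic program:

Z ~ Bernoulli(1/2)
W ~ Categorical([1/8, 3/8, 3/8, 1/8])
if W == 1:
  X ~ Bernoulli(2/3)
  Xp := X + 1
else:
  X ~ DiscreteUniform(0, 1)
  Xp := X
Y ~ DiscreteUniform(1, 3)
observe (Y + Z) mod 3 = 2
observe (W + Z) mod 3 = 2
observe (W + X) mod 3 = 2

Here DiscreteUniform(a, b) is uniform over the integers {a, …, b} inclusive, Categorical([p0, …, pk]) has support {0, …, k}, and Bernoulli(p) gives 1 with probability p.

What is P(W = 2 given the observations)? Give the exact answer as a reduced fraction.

Enumerate traces; 2 have nonzero weight after conditioning:
  (Z=0, W=2, X=0, Y=2) weight 1/32
  (Z=1, W=1, X=1, Y=1) weight 1/24
Group by W:
  weight(W=1) = 1/24
  weight(W=2) = 1/32
Total weight = 1/24 + 1/32 = 7/96
P(W=1 | obs) = 1/24 / 7/96 = 4/7
P(W=2 | obs) = 1/32 / 7/96 = 3/7

P(W = 2 | obs) = 3/7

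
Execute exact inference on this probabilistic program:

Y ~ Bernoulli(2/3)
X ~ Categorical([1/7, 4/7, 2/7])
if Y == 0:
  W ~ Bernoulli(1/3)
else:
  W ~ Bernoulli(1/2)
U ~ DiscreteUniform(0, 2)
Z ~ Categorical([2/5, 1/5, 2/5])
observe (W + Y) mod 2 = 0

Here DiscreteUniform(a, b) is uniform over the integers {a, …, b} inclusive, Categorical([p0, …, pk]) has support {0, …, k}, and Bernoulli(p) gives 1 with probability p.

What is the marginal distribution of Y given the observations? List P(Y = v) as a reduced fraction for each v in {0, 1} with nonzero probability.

P(Y=0) = 2/5, P(Y=1) = 3/5

Enumerate traces; 54 have nonzero weight after conditioning:
  (Y=0, X=0, W=0, U=0, Z=0) weight 4/945
  (Y=0, X=0, W=0, U=0, Z=1) weight 2/945
  (Y=0, X=0, W=0, U=0, Z=2) weight 4/945
  (Y=0, X=0, W=0, U=1, Z=0) weight 4/945
  (Y=0, X=0, W=0, U=1, Z=1) weight 2/945
  (Y=0, X=0, W=0, U=1, Z=2) weight 4/945
  (Y=0, X=0, W=0, U=2, Z=0) weight 4/945
  (Y=0, X=0, W=0, U=2, Z=1) weight 2/945
  (Y=1, X=0, W=1, U=0, Z=0) weight 2/315
  … 45 more
Group by Y:
  weight(Y=0) = 2/9
  weight(Y=1) = 1/3
Total weight = 2/9 + 1/3 = 5/9
P(Y=0 | obs) = 2/9 / 5/9 = 2/5
P(Y=1 | obs) = 1/3 / 5/9 = 3/5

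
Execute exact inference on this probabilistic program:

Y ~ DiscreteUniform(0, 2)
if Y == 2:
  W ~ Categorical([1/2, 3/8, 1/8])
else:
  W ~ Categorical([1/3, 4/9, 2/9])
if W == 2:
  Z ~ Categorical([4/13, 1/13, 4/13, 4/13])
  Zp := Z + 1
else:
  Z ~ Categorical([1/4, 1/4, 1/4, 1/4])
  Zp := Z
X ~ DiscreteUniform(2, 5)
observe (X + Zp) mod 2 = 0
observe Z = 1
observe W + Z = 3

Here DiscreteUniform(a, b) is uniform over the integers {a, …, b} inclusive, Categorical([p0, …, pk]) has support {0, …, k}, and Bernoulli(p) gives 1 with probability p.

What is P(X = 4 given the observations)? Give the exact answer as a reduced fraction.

Enumerate traces; 6 have nonzero weight after conditioning:
  (Y=0, W=2, Z=1, X=2) weight 1/702
  (Y=0, W=2, Z=1, X=4) weight 1/702
  (Y=1, W=2, Z=1, X=2) weight 1/702
  (Y=1, W=2, Z=1, X=4) weight 1/702
  (Y=2, W=2, Z=1, X=2) weight 1/1248
  (Y=2, W=2, Z=1, X=4) weight 1/1248
Group by X:
  weight(X=2) = 41/11232
  weight(X=4) = 41/11232
Total weight = 41/11232 + 41/11232 = 41/5616
P(X=2 | obs) = 41/11232 / 41/5616 = 1/2
P(X=4 | obs) = 41/11232 / 41/5616 = 1/2

P(X = 4 | obs) = 1/2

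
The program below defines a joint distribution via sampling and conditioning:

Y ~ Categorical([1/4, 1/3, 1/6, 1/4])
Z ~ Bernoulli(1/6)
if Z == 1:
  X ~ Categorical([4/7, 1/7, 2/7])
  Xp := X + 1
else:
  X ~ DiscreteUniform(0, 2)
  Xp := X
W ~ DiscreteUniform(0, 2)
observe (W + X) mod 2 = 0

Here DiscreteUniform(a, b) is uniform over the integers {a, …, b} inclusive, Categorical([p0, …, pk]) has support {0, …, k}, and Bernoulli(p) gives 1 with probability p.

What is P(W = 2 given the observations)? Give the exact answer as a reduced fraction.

Enumerate traces; 40 have nonzero weight after conditioning:
  (Y=0, Z=0, X=0, W=0) weight 5/216
  (Y=0, Z=0, X=0, W=2) weight 5/216
  (Y=0, Z=0, X=1, W=1) weight 5/216
  (Y=0, Z=0, X=2, W=0) weight 5/216
  (Y=0, Z=0, X=2, W=2) weight 5/216
  (Y=0, Z=1, X=0, W=0) weight 1/126
  (Y=0, Z=1, X=0, W=2) weight 1/126
  (Y=0, Z=1, X=1, W=1) weight 1/504
  … 32 more
Group by W:
  weight(W=0) = 44/189
  weight(W=1) = 19/189
  weight(W=2) = 44/189
Total weight = 44/189 + 19/189 + 44/189 = 107/189
P(W=0 | obs) = 44/189 / 107/189 = 44/107
P(W=1 | obs) = 19/189 / 107/189 = 19/107
P(W=2 | obs) = 44/189 / 107/189 = 44/107

P(W = 2 | obs) = 44/107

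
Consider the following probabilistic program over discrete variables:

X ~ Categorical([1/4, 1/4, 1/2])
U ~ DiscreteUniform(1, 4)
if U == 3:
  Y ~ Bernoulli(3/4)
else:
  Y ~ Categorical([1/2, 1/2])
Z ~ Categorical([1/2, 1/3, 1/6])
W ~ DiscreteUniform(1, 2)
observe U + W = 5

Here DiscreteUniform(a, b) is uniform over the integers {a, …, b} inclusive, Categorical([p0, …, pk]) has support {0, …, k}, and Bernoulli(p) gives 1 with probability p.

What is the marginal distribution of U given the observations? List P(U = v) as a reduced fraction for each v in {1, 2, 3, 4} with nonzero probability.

Enumerate traces; 36 have nonzero weight after conditioning:
  (X=0, U=3, Y=0, Z=0, W=2) weight 1/256
  (X=0, U=3, Y=0, Z=1, W=2) weight 1/384
  (X=0, U=3, Y=0, Z=2, W=2) weight 1/768
  (X=0, U=3, Y=1, Z=0, W=2) weight 3/256
  (X=0, U=3, Y=1, Z=1, W=2) weight 1/128
  (X=0, U=3, Y=1, Z=2, W=2) weight 1/256
  (X=0, U=4, Y=0, Z=0, W=1) weight 1/128
  (X=0, U=4, Y=0, Z=1, W=1) weight 1/192
  … 28 more
Group by U:
  weight(U=3) = 1/8
  weight(U=4) = 1/8
Total weight = 1/8 + 1/8 = 1/4
P(U=3 | obs) = 1/8 / 1/4 = 1/2
P(U=4 | obs) = 1/8 / 1/4 = 1/2

P(U=3) = 1/2, P(U=4) = 1/2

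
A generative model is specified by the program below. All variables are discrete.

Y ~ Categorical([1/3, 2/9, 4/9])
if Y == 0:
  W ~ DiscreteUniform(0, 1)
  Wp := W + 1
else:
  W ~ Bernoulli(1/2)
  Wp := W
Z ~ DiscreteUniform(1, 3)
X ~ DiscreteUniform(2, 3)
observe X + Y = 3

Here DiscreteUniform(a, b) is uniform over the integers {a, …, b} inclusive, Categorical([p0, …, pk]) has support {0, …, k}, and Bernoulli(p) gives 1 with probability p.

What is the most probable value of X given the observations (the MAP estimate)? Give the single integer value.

Enumerate traces; 12 have nonzero weight after conditioning:
  (Y=0, W=0, Z=1, X=3) weight 1/36
  (Y=0, W=0, Z=2, X=3) weight 1/36
  (Y=0, W=0, Z=3, X=3) weight 1/36
  (Y=0, W=1, Z=1, X=3) weight 1/36
  (Y=0, W=1, Z=2, X=3) weight 1/36
  (Y=0, W=1, Z=3, X=3) weight 1/36
  (Y=1, W=0, Z=1, X=2) weight 1/54
  (Y=1, W=0, Z=2, X=2) weight 1/54
  … 4 more
Group by X:
  weight(X=2) = 1/9
  weight(X=3) = 1/6
Total weight = 1/9 + 1/6 = 5/18
P(X=2 | obs) = 1/9 / 5/18 = 2/5
P(X=3 | obs) = 1/6 / 5/18 = 3/5
argmax = 3

argmax_v P(X = v | obs) = 3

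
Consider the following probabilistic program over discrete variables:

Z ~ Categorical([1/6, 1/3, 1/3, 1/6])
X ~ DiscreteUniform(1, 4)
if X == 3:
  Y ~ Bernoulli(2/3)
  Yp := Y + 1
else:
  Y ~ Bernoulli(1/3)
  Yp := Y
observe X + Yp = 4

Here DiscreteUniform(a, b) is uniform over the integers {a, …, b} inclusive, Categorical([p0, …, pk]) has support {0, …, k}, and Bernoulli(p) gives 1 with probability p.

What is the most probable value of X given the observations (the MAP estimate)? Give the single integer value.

Enumerate traces; 8 have nonzero weight after conditioning:
  (Z=0, X=3, Y=0) weight 1/72
  (Z=0, X=4, Y=0) weight 1/36
  (Z=1, X=3, Y=0) weight 1/36
  (Z=1, X=4, Y=0) weight 1/18
  (Z=2, X=3, Y=0) weight 1/36
  (Z=2, X=4, Y=0) weight 1/18
  (Z=3, X=3, Y=0) weight 1/72
  (Z=3, X=4, Y=0) weight 1/36
Group by X:
  weight(X=3) = 1/12
  weight(X=4) = 1/6
Total weight = 1/12 + 1/6 = 1/4
P(X=3 | obs) = 1/12 / 1/4 = 1/3
P(X=4 | obs) = 1/6 / 1/4 = 2/3
argmax = 4

argmax_v P(X = v | obs) = 4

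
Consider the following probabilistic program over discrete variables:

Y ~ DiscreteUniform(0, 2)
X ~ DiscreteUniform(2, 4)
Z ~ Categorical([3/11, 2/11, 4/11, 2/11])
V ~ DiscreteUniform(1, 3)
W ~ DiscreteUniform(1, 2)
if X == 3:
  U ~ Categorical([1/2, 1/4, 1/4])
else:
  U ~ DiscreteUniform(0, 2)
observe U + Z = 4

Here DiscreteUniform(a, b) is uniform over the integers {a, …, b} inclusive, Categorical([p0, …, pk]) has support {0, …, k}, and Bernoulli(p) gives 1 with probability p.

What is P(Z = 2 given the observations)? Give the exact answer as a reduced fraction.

P(Z = 2 | obs) = 2/3

Enumerate traces; 108 have nonzero weight after conditioning:
  (Y=0, X=2, Z=2, V=1, W=1, U=2) weight 2/891
  (Y=0, X=2, Z=2, V=1, W=2, U=2) weight 2/891
  (Y=0, X=2, Z=2, V=2, W=1, U=2) weight 2/891
  (Y=0, X=2, Z=2, V=2, W=2, U=2) weight 2/891
  (Y=0, X=2, Z=2, V=3, W=1, U=2) weight 2/891
  (Y=0, X=2, Z=2, V=3, W=2, U=2) weight 2/891
  (Y=0, X=2, Z=3, V=1, W=1, U=1) weight 1/891
  (Y=0, X=2, Z=3, V=1, W=2, U=1) weight 1/891
  … 100 more
Group by Z:
  weight(Z=2) = 1/9
  weight(Z=3) = 1/18
Total weight = 1/9 + 1/18 = 1/6
P(Z=2 | obs) = 1/9 / 1/6 = 2/3
P(Z=3 | obs) = 1/18 / 1/6 = 1/3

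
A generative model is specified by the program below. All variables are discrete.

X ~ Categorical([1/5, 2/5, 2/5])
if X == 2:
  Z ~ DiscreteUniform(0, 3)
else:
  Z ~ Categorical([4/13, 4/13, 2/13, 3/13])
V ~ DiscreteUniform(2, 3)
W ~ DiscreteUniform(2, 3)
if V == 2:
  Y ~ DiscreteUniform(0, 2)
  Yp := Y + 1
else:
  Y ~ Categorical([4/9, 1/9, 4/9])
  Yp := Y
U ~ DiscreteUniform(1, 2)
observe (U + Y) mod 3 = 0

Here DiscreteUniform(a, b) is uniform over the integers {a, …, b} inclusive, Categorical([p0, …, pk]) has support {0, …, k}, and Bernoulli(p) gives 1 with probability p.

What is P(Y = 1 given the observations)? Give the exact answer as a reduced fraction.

P(Y = 1 | obs) = 4/11

Enumerate traces; 96 have nonzero weight after conditioning:
  (X=0, Z=0, V=2, W=2, Y=1, U=2) weight 1/390
  (X=0, Z=0, V=2, W=2, Y=2, U=1) weight 1/390
  (X=0, Z=0, V=2, W=3, Y=1, U=2) weight 1/390
  (X=0, Z=0, V=2, W=3, Y=2, U=1) weight 1/390
  (X=0, Z=0, V=3, W=2, Y=1, U=2) weight 1/1170
  (X=0, Z=0, V=3, W=2, Y=2, U=1) weight 2/585
  (X=0, Z=0, V=3, W=3, Y=1, U=2) weight 1/1170
  (X=0, Z=0, V=3, W=3, Y=2, U=1) weight 2/585
  … 88 more
Group by Y:
  weight(Y=1) = 1/9
  weight(Y=2) = 7/36
Total weight = 1/9 + 7/36 = 11/36
P(Y=1 | obs) = 1/9 / 11/36 = 4/11
P(Y=2 | obs) = 7/36 / 11/36 = 7/11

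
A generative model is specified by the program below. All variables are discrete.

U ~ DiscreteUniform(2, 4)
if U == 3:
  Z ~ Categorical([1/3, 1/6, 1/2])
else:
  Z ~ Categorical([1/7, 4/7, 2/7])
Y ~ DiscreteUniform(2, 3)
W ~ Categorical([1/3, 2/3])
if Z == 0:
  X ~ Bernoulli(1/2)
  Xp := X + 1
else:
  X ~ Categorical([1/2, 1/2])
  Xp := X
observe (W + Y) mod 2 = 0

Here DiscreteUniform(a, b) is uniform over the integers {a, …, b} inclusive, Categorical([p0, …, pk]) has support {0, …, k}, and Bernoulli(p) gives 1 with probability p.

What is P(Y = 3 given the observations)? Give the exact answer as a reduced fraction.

P(Y = 3 | obs) = 2/3

Enumerate traces; 36 have nonzero weight after conditioning:
  (U=2, Z=0, Y=2, W=0, X=0) weight 1/252
  (U=2, Z=0, Y=2, W=0, X=1) weight 1/252
  (U=2, Z=0, Y=3, W=1, X=0) weight 1/126
  (U=2, Z=0, Y=3, W=1, X=1) weight 1/126
  (U=2, Z=1, Y=2, W=0, X=0) weight 1/63
  (U=2, Z=1, Y=2, W=0, X=1) weight 1/63
  (U=2, Z=1, Y=3, W=1, X=0) weight 2/63
  (U=2, Z=1, Y=3, W=1, X=1) weight 2/63
  … 28 more
Group by Y:
  weight(Y=2) = 1/6
  weight(Y=3) = 1/3
Total weight = 1/6 + 1/3 = 1/2
P(Y=2 | obs) = 1/6 / 1/2 = 1/3
P(Y=3 | obs) = 1/3 / 1/2 = 2/3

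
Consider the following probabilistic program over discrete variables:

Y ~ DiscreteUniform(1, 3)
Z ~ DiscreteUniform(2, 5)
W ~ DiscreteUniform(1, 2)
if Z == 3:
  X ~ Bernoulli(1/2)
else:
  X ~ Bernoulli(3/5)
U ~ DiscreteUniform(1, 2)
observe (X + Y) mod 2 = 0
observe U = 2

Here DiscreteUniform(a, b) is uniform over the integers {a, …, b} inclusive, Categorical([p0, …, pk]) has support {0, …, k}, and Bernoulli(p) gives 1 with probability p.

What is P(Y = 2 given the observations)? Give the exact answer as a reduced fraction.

Enumerate traces; 24 have nonzero weight after conditioning:
  (Y=1, Z=2, W=1, X=1, U=2) weight 1/80
  (Y=1, Z=2, W=2, X=1, U=2) weight 1/80
  (Y=1, Z=3, W=1, X=1, U=2) weight 1/96
  (Y=1, Z=3, W=2, X=1, U=2) weight 1/96
  (Y=1, Z=4, W=1, X=1, U=2) weight 1/80
  (Y=1, Z=4, W=2, X=1, U=2) weight 1/80
  (Y=1, Z=5, W=1, X=1, U=2) weight 1/80
  (Y=1, Z=5, W=2, X=1, U=2) weight 1/80
  (Y=2, Z=2, W=1, X=0, U=2) weight 1/120
  (Y=3, Z=2, W=1, X=1, U=2) weight 1/80
  … 14 more
Group by Y:
  weight(Y=1) = 23/240
  weight(Y=2) = 17/240
  weight(Y=3) = 23/240
Total weight = 23/240 + 17/240 + 23/240 = 21/80
P(Y=1 | obs) = 23/240 / 21/80 = 23/63
P(Y=2 | obs) = 17/240 / 21/80 = 17/63
P(Y=3 | obs) = 23/240 / 21/80 = 23/63

P(Y = 2 | obs) = 17/63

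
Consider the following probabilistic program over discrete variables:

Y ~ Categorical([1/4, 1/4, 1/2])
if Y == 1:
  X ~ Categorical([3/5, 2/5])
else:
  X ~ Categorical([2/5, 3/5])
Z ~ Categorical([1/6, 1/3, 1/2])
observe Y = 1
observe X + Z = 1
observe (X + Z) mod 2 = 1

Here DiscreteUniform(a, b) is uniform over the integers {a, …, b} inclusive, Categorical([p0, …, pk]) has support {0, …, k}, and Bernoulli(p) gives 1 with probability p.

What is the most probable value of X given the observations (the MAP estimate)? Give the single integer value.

Enumerate traces; 2 have nonzero weight after conditioning:
  (Y=1, X=0, Z=1) weight 1/20
  (Y=1, X=1, Z=0) weight 1/60
Group by X:
  weight(X=0) = 1/20
  weight(X=1) = 1/60
Total weight = 1/20 + 1/60 = 1/15
P(X=0 | obs) = 1/20 / 1/15 = 3/4
P(X=1 | obs) = 1/60 / 1/15 = 1/4
argmax = 0

argmax_v P(X = v | obs) = 0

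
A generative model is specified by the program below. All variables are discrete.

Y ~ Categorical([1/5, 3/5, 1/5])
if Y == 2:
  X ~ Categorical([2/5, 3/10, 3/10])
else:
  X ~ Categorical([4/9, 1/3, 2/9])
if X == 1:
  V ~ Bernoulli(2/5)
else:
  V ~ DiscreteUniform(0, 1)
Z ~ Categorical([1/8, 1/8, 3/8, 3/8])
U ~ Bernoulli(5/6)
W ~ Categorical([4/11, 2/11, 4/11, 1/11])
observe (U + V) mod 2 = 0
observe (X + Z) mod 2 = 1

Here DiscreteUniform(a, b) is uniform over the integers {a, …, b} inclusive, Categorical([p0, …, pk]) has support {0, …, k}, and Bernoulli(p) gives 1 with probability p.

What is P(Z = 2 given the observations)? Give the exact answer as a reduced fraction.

P(Z = 2 | obs) = 1911/8608

Enumerate traces; 144 have nonzero weight after conditioning:
  (Y=0, X=0, V=0, Z=1, U=0, W=0) weight 1/2970
  (Y=0, X=0, V=0, Z=1, U=0, W=1) weight 1/5940
  (Y=0, X=0, V=0, Z=1, U=0, W=2) weight 1/2970
  (Y=0, X=0, V=0, Z=1, U=0, W=3) weight 1/11880
  (Y=0, X=0, V=0, Z=3, U=0, W=0) weight 1/990
  (Y=0, X=0, V=0, Z=3, U=0, W=1) weight 1/1980
  (Y=0, X=0, V=0, Z=3, U=0, W=2) weight 1/990
  (Y=0, X=0, V=0, Z=3, U=0, W=3) weight 1/3960
  (Y=0, X=1, V=0, Z=0, U=0, W=0) weight 1/3300
  (Y=0, X=1, V=0, Z=2, U=0, W=0) weight 1/1100
  … 134 more
Group by Z:
  weight(Z=0) = 637/36000
  weight(Z=1) = 101/2400
  weight(Z=2) = 637/12000
  weight(Z=3) = 101/800
Total weight = 637/36000 + 101/2400 + 637/12000 + 101/800 = 269/1125
P(Z=0 | obs) = 637/36000 / 269/1125 = 637/8608
P(Z=1 | obs) = 101/2400 / 269/1125 = 1515/8608
P(Z=2 | obs) = 637/12000 / 269/1125 = 1911/8608
P(Z=3 | obs) = 101/800 / 269/1125 = 4545/8608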